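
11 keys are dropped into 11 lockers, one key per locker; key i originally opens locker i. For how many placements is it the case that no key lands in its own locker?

Use !n = n·!(n-1) + (-1)^n.
!11 = 11·1334961 - 1 = 14684570

14684570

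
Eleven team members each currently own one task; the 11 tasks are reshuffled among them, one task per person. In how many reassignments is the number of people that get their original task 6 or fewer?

# with exactly i fixed is C(11,i)·!(11-i); sum over i=0..6:
  i=0: C(11,0)·!11 = 1·14684570 = 14684570
  i=1: C(11,1)·!10 = 11·1334961 = 14684571
  i=2: C(11,2)·!9 = 55·133496 = 7342280
  i=3: C(11,3)·!8 = 165·14833 = 2447445
  i=4: C(11,4)·!7 = 330·1854 = 611820
  i=5: C(11,5)·!6 = 462·265 = 122430
  i=6: C(11,6)·!5 = 462·44 = 20328
Total = 39913444.

39913444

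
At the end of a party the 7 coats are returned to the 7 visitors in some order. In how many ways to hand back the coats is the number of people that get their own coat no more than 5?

5039

Sum C(7,i)·!(7-i) for i = 0..5:
  i=0: C(7,0)·!7 = 1·1854 = 1854
  i=1: C(7,1)·!6 = 7·265 = 1855
  i=2: C(7,2)·!5 = 21·44 = 924
  i=3: C(7,3)·!4 = 35·9 = 315
  i=4: C(7,4)·!3 = 35·2 = 70
  i=5: C(7,5)·!2 = 21·1 = 21
Total = 5039.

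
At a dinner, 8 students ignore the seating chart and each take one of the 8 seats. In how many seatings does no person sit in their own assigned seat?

14833

By inclusion-exclusion, !8 = Σ (-1)^k · 8!/k! for k=0..8
= 8! - 8!/1! + 8!/2! - 8!/3! + 8!/4! - 8!/5! + 8!/6! - 8!/7! + 8!/8!
= 40320 - 40320 + 20160 - 6720 + 1680 - 336 + 56 - 8 + 1
= 14833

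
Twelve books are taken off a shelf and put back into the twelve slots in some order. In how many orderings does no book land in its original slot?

Recurrence: !12 = 11·(!11 + !10).
!12 = 11·(14684570 + 1334961) = 11·16019531 = 176214841

176214841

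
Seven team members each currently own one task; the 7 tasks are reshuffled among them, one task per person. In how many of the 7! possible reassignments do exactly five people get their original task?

21

Pick the 5 fixed positions: C(7,5) = 21 ways.
The remaining 2 must be deranged: !2 = 1.
Total: 21 × 1 = 21.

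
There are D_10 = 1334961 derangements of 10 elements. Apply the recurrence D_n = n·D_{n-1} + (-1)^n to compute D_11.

14684570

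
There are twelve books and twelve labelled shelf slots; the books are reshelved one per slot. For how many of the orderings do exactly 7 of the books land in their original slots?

Choose which 7 of the 12 are fixed: C(12,7) = 792.
The other 5 form a derangement: !5 = 44.
Total: 792 × 44 = 34848.

34848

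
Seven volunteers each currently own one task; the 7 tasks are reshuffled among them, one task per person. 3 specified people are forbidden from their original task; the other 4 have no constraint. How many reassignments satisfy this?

Inclusion-exclusion on the 3 forbidden self-matches:
Σ_{j=0}^{3} (-1)^j C(3,j)(7-j)!
= C(3,0)·7! - C(3,1)·6! + C(3,2)·5! - C(3,3)·4!
= 5040 - 2160 + 360 - 24
= 3216

3216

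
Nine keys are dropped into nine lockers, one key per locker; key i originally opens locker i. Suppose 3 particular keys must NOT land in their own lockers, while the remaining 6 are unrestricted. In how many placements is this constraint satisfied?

256320

Let A_j be the event that the j-th constrained one is fixed. By inclusion-exclusion over the 3 events:
Σ_{j=0}^{3} (-1)^j C(3,j)(9-j)!
= C(3,0)·9! - C(3,1)·8! + C(3,2)·7! - C(3,3)·6!
= 362880 - 120960 + 15120 - 720
= 256320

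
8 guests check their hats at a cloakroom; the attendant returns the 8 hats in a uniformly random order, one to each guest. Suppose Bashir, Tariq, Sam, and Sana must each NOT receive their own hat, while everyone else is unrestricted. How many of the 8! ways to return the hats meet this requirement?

Inclusion-exclusion on the 4 forbidden self-matches:
Σ_{j=0}^{4} (-1)^j C(4,j)(8-j)!
= C(4,0)·8! - C(4,1)·7! + C(4,2)·6! - C(4,3)·5! + C(4,4)·4!
= 40320 - 20160 + 4320 - 480 + 24
= 24024

24024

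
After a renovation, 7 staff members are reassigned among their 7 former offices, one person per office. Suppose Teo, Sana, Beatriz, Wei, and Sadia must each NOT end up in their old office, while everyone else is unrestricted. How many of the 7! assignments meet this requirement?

2428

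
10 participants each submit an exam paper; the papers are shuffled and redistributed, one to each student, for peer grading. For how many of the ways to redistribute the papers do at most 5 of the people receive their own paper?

# with exactly i fixed is C(10,i)·!(10-i); sum over i=0..5:
  i=0: C(10,0)·!10 = 1·1334961 = 1334961
  i=1: C(10,1)·!9 = 10·133496 = 1334960
  i=2: C(10,2)·!8 = 45·14833 = 667485
  i=3: C(10,3)·!7 = 120·1854 = 222480
  i=4: C(10,4)·!6 = 210·265 = 55650
  i=5: C(10,5)·!5 = 252·44 = 11088
Total = 3626624.

3626624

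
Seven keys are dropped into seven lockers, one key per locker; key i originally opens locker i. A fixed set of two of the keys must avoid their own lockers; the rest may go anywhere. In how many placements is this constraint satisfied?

Inclusion-exclusion on the 2 forbidden self-matches:
Σ_{j=0}^{2} (-1)^j C(2,j)(7-j)!
= C(2,0)·7! - C(2,1)·6! + C(2,2)·5!
= 5040 - 1440 + 120
= 3720

3720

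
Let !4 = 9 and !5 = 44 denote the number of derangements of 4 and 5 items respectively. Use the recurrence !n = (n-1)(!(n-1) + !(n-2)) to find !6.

265

!6 = (6-1)·(!5 + !4) = 5·(44 + 9) = 5·53 = 265.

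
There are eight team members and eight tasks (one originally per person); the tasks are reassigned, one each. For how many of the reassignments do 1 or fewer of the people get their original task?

29665

Sum C(8,i)·!(8-i) for i = 0..1:
  i=0: C(8,0)·!8 = 1·14833 = 14833
  i=1: C(8,1)·!7 = 8·1854 = 14832
Total = 29665.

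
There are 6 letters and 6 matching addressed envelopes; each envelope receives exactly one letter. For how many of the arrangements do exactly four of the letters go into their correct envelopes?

15

Pick the 4 fixed positions: C(6,4) = 15 ways.
The remaining 2 must be deranged: !2 = 1.
Total: 15 × 1 = 15.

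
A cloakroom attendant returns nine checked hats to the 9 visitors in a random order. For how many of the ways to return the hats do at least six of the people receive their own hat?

Sum C(9,i)·!(9-i) for i = 6..9:
  i=6: C(9,6)·!3 = 84·2 = 168
  i=7: C(9,7)·!2 = 36·1 = 36
  i=8: C(9,8)·!1 = 9·0 = 0
  i=9: C(9,9)·!0 = 1·1 = 1
Total = 205.

205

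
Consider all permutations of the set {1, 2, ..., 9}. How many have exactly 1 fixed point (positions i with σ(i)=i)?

Pick the single fixed position: C(9,1) = 9 ways.
The other 8 form a derangement: !8 = 14833.
Total: 9 × 14833 = 133497.

133497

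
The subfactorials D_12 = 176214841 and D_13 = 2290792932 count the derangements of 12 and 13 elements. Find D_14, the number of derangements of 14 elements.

32071101049

D_14 = (14-1)·(D_13 + D_12) = 13·(2290792932 + 176214841) = 13·2467007773 = 32071101049.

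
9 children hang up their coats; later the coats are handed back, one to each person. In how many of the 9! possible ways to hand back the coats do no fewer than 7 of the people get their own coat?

# with exactly i fixed is C(9,i)·!(9-i); sum over i=7..9:
  i=7: C(9,7)·!2 = 36·1 = 36
  i=8: C(9,8)·!1 = 9·0 = 0
  i=9: C(9,9)·!0 = 1·1 = 1
Total = 37.

37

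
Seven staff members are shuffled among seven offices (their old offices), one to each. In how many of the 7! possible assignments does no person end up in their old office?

1854

The number of derangements of 7 is !7 = Σ_{k=0}^{7} (-1)^k·7!/k!
= 7! - 7!/1! + 7!/2! - 7!/3! + 7!/4! - 7!/5! + 7!/6! - 7!/7!
= 5040 - 5040 + 2520 - 840 + 210 - 42 + 7 - 1
= 1854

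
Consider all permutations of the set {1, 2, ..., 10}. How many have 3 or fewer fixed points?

3559886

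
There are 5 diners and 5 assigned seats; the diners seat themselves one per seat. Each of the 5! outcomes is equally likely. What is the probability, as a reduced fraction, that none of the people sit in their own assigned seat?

11/30

Favorable outcomes: !5 = 44.
Total outcomes: 5! = 120.
Probability = 44/120 = 11/30.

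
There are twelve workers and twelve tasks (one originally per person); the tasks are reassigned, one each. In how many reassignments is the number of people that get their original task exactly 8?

4455

Pick the 8 fixed positions: C(12,8) = 495 ways.
The other 4 form a derangement: !4 = 9.
Total: 495 × 9 = 4455.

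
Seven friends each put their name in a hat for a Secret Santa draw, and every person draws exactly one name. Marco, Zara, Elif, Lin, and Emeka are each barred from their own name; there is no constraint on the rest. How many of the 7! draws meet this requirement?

2428

Inclusion-exclusion on the 5 forbidden self-matches:
Σ_{j=0}^{5} (-1)^j C(5,j)(7-j)!
= C(5,0)·7! - C(5,1)·6! + C(5,2)·5! - C(5,3)·4! + C(5,4)·3! - C(5,5)·2!
= 5040 - 3600 + 1200 - 240 + 30 - 2
= 2428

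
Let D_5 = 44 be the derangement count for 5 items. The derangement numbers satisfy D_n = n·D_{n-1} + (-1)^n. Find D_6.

265

D_6 = 6·44 + 1 = 265.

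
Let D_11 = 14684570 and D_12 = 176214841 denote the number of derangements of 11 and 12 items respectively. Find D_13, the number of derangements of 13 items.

2290792932

D_13 = (13-1)·(D_12 + D_11) = 12·(176214841 + 14684570) = 12·190899411 = 2290792932.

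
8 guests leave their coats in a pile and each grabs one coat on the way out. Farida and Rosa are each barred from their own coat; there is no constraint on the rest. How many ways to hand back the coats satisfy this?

30960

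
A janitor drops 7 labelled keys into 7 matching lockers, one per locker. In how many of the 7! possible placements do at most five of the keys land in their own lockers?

5039

Sum C(7,i)·!(7-i) for i = 0..5:
  i=0: C(7,0)·!7 = 1·1854 = 1854
  i=1: C(7,1)·!6 = 7·265 = 1855
  i=2: C(7,2)·!5 = 21·44 = 924
  i=3: C(7,3)·!4 = 35·9 = 315
  i=4: C(7,4)·!3 = 35·2 = 70
  i=5: C(7,5)·!2 = 21·1 = 21
Total = 5039.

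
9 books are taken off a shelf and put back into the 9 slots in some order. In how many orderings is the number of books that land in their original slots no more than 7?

362879

Sum C(9,i)·!(9-i) for i = 0..7:
  i=0: C(9,0)·!9 = 1·133496 = 133496
  i=1: C(9,1)·!8 = 9·14833 = 133497
  i=2: C(9,2)·!7 = 36·1854 = 66744
  i=3: C(9,3)·!6 = 84·265 = 22260
  i=4: C(9,4)·!5 = 126·44 = 5544
  i=5: C(9,5)·!4 = 126·9 = 1134
  i=6: C(9,6)·!3 = 84·2 = 168
  i=7: C(9,7)·!2 = 36·1 = 36
Total = 362879.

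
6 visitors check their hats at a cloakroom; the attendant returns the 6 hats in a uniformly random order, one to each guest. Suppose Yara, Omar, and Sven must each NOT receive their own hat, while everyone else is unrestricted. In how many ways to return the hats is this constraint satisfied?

426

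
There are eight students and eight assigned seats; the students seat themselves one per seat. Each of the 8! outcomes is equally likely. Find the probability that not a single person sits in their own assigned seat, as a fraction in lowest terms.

2119/5760

Favorable outcomes: !8 = 14833.
Total outcomes: 8! = 40320.
Probability = 14833/40320 = 2119/5760.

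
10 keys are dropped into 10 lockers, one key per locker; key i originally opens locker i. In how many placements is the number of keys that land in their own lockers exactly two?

667485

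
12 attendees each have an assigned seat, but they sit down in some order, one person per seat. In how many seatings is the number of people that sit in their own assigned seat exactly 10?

66

Choose which 10 of the 12 are fixed: C(12,10) = 66.
The other 2 form a derangement: !2 = 1.
Total: 66 × 1 = 66.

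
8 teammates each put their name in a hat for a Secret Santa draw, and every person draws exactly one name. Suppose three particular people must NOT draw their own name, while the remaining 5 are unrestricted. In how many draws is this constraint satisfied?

27240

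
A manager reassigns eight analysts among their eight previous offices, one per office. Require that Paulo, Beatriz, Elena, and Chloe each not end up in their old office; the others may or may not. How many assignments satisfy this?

24024

Let A_j be the event that the j-th constrained one is fixed. By inclusion-exclusion over the 4 events:
Σ_{j=0}^{4} (-1)^j C(4,j)(8-j)!
= C(4,0)·8! - C(4,1)·7! + C(4,2)·6! - C(4,3)·5! + C(4,4)·4!
= 40320 - 20160 + 4320 - 480 + 24
= 24024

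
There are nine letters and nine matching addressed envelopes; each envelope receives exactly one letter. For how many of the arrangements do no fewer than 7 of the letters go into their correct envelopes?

37

Sum C(9,i)·!(9-i) for i = 7..9:
  i=7: C(9,7)·!2 = 36·1 = 36
  i=8: C(9,8)·!1 = 9·0 = 0
  i=9: C(9,9)·!0 = 1·1 = 1
Total = 37.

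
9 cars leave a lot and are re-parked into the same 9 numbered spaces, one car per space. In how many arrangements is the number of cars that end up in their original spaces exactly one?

133497

Pick the single fixed position: C(9,1) = 9 ways.
The other 8 form a derangement: !8 = 14833.
Total: 9 × 14833 = 133497.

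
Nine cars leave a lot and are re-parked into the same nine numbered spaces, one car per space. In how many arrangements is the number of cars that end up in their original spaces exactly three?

Pick the 3 fixed positions: C(9,3) = 84 ways.
The remaining 6 must be deranged: !6 = 265.
Total: 84 × 265 = 22260.

22260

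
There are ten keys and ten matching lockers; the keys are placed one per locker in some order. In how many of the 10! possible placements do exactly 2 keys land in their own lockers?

Pick the 2 fixed positions: C(10,2) = 45 ways.
The other 8 form a derangement: !8 = 14833.
Total: 45 × 14833 = 667485.

667485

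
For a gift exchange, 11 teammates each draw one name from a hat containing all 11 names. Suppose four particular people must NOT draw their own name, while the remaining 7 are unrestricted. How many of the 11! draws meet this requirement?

27422640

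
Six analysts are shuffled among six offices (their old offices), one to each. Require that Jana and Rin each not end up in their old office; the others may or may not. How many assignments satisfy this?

504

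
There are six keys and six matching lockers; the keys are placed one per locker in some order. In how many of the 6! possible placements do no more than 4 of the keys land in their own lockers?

Sum C(6,i)·!(6-i) for i = 0..4:
  i=0: C(6,0)·!6 = 1·265 = 265
  i=1: C(6,1)·!5 = 6·44 = 264
  i=2: C(6,2)·!4 = 15·9 = 135
  i=3: C(6,3)·!3 = 20·2 = 40
  i=4: C(6,4)·!2 = 15·1 = 15
Total = 719.

719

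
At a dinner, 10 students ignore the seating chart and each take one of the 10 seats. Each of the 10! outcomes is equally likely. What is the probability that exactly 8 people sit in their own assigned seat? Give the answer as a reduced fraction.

1/80640

Favorable outcomes: C(10,8)·!2 = 45·1 = 45.
Total outcomes: 10! = 3628800.
Probability = 45/3628800 = 1/80640.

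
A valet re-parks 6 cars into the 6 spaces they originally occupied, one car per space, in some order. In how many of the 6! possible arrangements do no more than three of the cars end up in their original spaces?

704

Sum C(6,i)·!(6-i) for i = 0..3:
  i=0: C(6,0)·!6 = 1·265 = 265
  i=1: C(6,1)·!5 = 6·44 = 264
  i=2: C(6,2)·!4 = 15·9 = 135
  i=3: C(6,3)·!3 = 20·2 = 40
Total = 704.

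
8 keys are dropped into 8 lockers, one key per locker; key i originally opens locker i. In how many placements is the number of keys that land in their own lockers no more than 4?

40179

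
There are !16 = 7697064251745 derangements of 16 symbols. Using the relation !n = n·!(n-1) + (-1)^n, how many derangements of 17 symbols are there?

130850092279664

!17 = 17·7697064251745 - 1 = 130850092279664.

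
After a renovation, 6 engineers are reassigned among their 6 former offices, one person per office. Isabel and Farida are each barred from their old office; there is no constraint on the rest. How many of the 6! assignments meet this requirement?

Inclusion-exclusion on the 2 forbidden self-matches:
Σ_{j=0}^{2} (-1)^j C(2,j)(6-j)!
= C(2,0)·6! - C(2,1)·5! + C(2,2)·4!
= 720 - 240 + 24
= 504

504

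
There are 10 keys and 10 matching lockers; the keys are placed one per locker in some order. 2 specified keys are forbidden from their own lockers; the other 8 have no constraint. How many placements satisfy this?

Inclusion-exclusion on the 2 forbidden self-matches:
Σ_{j=0}^{2} (-1)^j C(2,j)(10-j)!
= C(2,0)·10! - C(2,1)·9! + C(2,2)·8!
= 3628800 - 725760 + 40320
= 2943360

2943360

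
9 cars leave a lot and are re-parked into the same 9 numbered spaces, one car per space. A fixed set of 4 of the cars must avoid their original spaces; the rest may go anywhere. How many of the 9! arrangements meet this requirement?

Inclusion-exclusion on the 4 forbidden self-matches:
Σ_{j=0}^{4} (-1)^j C(4,j)(9-j)!
= C(4,0)·9! - C(4,1)·8! + C(4,2)·7! - C(4,3)·6! + C(4,4)·5!
= 362880 - 161280 + 30240 - 2880 + 120
= 229080

229080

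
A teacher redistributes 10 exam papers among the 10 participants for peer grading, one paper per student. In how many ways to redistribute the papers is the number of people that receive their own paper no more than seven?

# with exactly i fixed is C(10,i)·!(10-i); sum over i=0..7:
  i=0: C(10,0)·!10 = 1·1334961 = 1334961
  i=1: C(10,1)·!9 = 10·133496 = 1334960
  i=2: C(10,2)·!8 = 45·14833 = 667485
  i=3: C(10,3)·!7 = 120·1854 = 222480
  i=4: C(10,4)·!6 = 210·265 = 55650
  i=5: C(10,5)·!5 = 252·44 = 11088
  i=6: C(10,6)·!4 = 210·9 = 1890
  i=7: C(10,7)·!3 = 120·2 = 240
Total = 3628754.

3628754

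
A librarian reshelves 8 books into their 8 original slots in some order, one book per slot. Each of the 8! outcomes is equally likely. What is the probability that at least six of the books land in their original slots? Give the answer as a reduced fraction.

29/40320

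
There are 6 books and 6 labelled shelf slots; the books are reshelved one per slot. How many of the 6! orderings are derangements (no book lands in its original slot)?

265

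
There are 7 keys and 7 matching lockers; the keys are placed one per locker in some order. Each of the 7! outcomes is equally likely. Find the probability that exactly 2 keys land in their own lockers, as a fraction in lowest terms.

11/60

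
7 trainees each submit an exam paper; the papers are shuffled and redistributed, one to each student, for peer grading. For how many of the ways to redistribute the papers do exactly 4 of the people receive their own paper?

70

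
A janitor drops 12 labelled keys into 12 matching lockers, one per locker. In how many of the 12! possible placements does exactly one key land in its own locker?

Pick the single fixed position: C(12,1) = 12 ways.
The other 11 form a derangement: !11 = 14684570.
Total: 12 × 14684570 = 176214840.

176214840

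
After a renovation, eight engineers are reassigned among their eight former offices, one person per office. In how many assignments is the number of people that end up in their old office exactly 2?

7420

Pick the 2 fixed positions: C(8,2) = 28 ways.
The other 6 form a derangement: !6 = 265.
Total: 28 × 265 = 7420.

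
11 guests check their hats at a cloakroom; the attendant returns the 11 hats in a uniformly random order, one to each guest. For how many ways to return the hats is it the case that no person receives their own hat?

14684570

!11 = 11! · Σ_{k=0}^{11} (-1)^k/k!
= 11! - 11!/1! + 11!/2! - 11!/3! + 11!/4! - 11!/5! + 11!/6! - 11!/7! + 11!/8! - 11!/9! + 11!/10! - 11!/11!
= 39916800 - 39916800 + 19958400 - 6652800 + 1663200 - 332640 + 55440 - 7920 + 990 - 110 + 11 - 1
= 14684570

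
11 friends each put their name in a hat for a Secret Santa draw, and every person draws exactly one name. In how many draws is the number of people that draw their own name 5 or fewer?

# with exactly i fixed is C(11,i)·!(11-i); sum over i=0..5:
  i=0: C(11,0)·!11 = 1·14684570 = 14684570
  i=1: C(11,1)·!10 = 11·1334961 = 14684571
  i=2: C(11,2)·!9 = 55·133496 = 7342280
  i=3: C(11,3)·!8 = 165·14833 = 2447445
  i=4: C(11,4)·!7 = 330·1854 = 611820
  i=5: C(11,5)·!6 = 462·265 = 122430
Total = 39893116.

39893116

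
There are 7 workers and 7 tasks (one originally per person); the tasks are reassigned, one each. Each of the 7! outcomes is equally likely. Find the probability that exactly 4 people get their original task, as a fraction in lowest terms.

1/72

Favorable outcomes: C(7,4)·!3 = 35·2 = 70.
Total outcomes: 7! = 5040.
Probability = 70/5040 = 1/72.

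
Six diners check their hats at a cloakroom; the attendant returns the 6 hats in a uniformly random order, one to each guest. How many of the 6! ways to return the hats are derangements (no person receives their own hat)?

!6 = 6! · Σ_{k=0}^{6} (-1)^k/k!
= 6! - 6!/1! + 6!/2! - 6!/3! + 6!/4! - 6!/5! + 6!/6!
= 720 - 720 + 360 - 120 + 30 - 6 + 1
= 265

265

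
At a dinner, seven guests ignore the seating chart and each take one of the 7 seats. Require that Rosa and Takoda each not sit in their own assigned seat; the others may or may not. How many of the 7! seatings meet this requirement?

3720

Let A_j be the event that the j-th constrained one is fixed. By inclusion-exclusion over the 2 events:
Σ_{j=0}^{2} (-1)^j C(2,j)(7-j)!
= C(2,0)·7! - C(2,1)·6! + C(2,2)·5!
= 5040 - 1440 + 120
= 3720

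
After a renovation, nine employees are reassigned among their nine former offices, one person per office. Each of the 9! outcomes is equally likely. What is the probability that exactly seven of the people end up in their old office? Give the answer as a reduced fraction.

1/10080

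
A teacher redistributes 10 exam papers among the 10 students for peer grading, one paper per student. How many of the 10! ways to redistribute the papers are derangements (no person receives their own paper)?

1334961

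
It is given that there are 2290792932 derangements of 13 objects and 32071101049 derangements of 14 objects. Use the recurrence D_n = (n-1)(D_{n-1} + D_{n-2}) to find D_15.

481066515734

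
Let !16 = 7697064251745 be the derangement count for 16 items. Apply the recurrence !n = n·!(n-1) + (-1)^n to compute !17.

130850092279664

!17 = 17·7697064251745 - 1 = 130850092279664.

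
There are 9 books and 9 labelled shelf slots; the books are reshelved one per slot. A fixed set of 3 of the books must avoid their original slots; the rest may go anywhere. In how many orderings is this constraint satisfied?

Let A_j be the event that the j-th constrained one is fixed. By inclusion-exclusion over the 3 events:
Σ_{j=0}^{3} (-1)^j C(3,j)(9-j)!
= C(3,0)·9! - C(3,1)·8! + C(3,2)·7! - C(3,3)·6!
= 362880 - 120960 + 15120 - 720
= 256320

256320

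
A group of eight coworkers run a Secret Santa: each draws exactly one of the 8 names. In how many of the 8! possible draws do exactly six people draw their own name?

28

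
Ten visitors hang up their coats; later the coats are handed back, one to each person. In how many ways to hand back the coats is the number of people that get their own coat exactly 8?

45

Pick the 8 fixed positions: C(10,8) = 45 ways.
The other 2 form a derangement: !2 = 1.
Total: 45 × 1 = 45.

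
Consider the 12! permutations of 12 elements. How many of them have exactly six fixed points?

244860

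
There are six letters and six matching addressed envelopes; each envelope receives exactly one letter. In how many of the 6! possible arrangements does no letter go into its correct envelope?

265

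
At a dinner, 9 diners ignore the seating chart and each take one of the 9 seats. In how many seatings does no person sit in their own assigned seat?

133496

Recurrence: !9 = 9·!8 + (-1)^9.
!9 = 9·14833 - 1 = 133496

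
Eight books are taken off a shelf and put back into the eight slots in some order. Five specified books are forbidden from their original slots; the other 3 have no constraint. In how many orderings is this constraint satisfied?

Inclusion-exclusion on the 5 forbidden self-matches:
Σ_{j=0}^{5} (-1)^j C(5,j)(8-j)!
= C(5,0)·8! - C(5,1)·7! + C(5,2)·6! - C(5,3)·5! + C(5,4)·4! - C(5,5)·3!
= 40320 - 25200 + 7200 - 1200 + 120 - 6
= 21234

21234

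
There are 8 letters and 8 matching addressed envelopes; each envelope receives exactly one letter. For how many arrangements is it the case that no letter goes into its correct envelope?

14833

The number of derangements of 8 is !8 = Σ_{k=0}^{8} (-1)^k·8!/k!
= 8! - 8!/1! + 8!/2! - 8!/3! + 8!/4! - 8!/5! + 8!/6! - 8!/7! + 8!/8!
= 40320 - 40320 + 20160 - 6720 + 1680 - 336 + 56 - 8 + 1
= 14833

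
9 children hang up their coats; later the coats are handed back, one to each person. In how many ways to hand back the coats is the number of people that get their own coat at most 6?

# with exactly i fixed is C(9,i)·!(9-i); sum over i=0..6:
  i=0: C(9,0)·!9 = 1·133496 = 133496
  i=1: C(9,1)·!8 = 9·14833 = 133497
  i=2: C(9,2)·!7 = 36·1854 = 66744
  i=3: C(9,3)·!6 = 84·265 = 22260
  i=4: C(9,4)·!5 = 126·44 = 5544
  i=5: C(9,5)·!4 = 126·9 = 1134
  i=6: C(9,6)·!3 = 84·2 = 168
Total = 362843.

362843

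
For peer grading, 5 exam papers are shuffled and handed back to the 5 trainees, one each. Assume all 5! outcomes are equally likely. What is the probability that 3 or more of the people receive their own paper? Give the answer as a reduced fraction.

11/120

Favorable outcomes: Σ_{i≥3} C(5,i)·!(5-i) = 10·1 + 5·0 + 1·1 = 11.
Total outcomes: 5! = 120.
Probability = 11/120 = 11/120.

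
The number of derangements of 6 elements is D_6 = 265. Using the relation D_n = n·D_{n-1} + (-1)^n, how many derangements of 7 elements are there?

1854

D_7 = 7·265 - 1 = 1854.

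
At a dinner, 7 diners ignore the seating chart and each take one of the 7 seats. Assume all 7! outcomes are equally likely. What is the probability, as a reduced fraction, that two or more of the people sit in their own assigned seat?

1331/5040

Favorable outcomes: Σ_{i≥2} C(7,i)·!(7-i) = 21·44 + 35·9 + 35·2 + 21·1 + 7·0 + 1·1 = 1331.
Total outcomes: 7! = 5040.
Probability = 1331/5040 = 1331/5040.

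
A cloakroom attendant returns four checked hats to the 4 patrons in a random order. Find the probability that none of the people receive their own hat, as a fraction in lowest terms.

Favorable outcomes: !4 = 9.
Total outcomes: 4! = 24.
Probability = 9/24 = 3/8.

3/8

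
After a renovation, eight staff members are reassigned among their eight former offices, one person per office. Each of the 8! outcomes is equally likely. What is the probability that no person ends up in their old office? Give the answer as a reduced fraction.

Favorable outcomes: !8 = 14833.
Total outcomes: 8! = 40320.
Probability = 14833/40320 = 2119/5760.

2119/5760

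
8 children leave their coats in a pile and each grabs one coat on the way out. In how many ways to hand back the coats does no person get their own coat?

14833

Recurrence: !8 = 7·(!7 + !6).
!8 = 7·(1854 + 265) = 7·2119 = 14833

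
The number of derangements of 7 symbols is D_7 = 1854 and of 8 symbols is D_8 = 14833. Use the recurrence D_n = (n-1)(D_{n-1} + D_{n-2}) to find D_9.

D_9 = (9-1)·(D_8 + D_7) = 8·(14833 + 1854) = 8·16687 = 133496.

133496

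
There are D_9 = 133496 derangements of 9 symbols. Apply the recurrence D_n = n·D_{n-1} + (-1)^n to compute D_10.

D_10 = 10·133496 + 1 = 1334961.

1334961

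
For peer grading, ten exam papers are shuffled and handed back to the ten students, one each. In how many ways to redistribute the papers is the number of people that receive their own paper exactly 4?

55650

Choose which 4 of the 10 are fixed: C(10,4) = 210.
The other 6 form a derangement: !6 = 265.
Total: 210 × 265 = 55650.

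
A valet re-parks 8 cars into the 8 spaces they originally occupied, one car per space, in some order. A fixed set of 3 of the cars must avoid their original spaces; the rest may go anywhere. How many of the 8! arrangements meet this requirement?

27240

Let A_j be the event that the j-th constrained one is fixed. By inclusion-exclusion over the 3 events:
Σ_{j=0}^{3} (-1)^j C(3,j)(8-j)!
= C(3,0)·8! - C(3,1)·7! + C(3,2)·6! - C(3,3)·5!
= 40320 - 15120 + 2160 - 120
= 27240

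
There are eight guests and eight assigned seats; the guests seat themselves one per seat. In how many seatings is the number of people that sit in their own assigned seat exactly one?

14832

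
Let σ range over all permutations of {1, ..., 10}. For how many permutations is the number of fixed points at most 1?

# with exactly i fixed is C(10,i)·!(10-i); sum over i=0..1:
  i=0: C(10,0)·!10 = 1·1334961 = 1334961
  i=1: C(10,1)·!9 = 10·133496 = 1334960
Total = 2669921.

2669921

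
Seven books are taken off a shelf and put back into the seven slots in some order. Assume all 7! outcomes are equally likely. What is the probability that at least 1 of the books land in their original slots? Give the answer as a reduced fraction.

177/280

Favorable outcomes: Σ_{i≥1} C(7,i)·!(7-i) = 7·265 + 21·44 + 35·9 + 35·2 + 21·1 + 7·0 + 1·1 = 3186.
Total outcomes: 7! = 5040.
Probability = 3186/5040 = 177/280.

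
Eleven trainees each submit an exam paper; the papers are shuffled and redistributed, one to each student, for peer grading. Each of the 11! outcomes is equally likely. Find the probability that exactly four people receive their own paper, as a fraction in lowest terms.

Favorable outcomes: C(11,4)·!7 = 330·1854 = 611820.
Total outcomes: 11! = 39916800.
Probability = 611820/39916800 = 103/6720.

103/6720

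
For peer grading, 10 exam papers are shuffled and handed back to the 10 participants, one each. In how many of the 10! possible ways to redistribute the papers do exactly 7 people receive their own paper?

240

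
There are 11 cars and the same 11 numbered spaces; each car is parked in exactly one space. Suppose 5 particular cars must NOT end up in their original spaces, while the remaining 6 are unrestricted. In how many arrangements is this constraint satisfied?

25022880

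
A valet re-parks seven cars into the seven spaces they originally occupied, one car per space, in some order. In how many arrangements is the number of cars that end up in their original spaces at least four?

Sum C(7,i)·!(7-i) for i = 4..7:
  i=4: C(7,4)·!3 = 35·2 = 70
  i=5: C(7,5)·!2 = 21·1 = 21
  i=6: C(7,6)·!1 = 7·0 = 0
  i=7: C(7,7)·!0 = 1·1 = 1
Total = 92.

92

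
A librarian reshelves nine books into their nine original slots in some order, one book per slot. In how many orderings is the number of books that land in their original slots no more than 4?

361541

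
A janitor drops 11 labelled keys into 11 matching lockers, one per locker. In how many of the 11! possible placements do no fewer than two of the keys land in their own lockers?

10547659

Sum C(11,i)·!(11-i) for i = 2..11:
  i=2: C(11,2)·!9 = 55·133496 = 7342280
  i=3: C(11,3)·!8 = 165·14833 = 2447445
  i=4: C(11,4)·!7 = 330·1854 = 611820
  i=5: C(11,5)·!6 = 462·265 = 122430
  i=6: C(11,6)·!5 = 462·44 = 20328
  i=7: C(11,7)·!4 = 330·9 = 2970
  i=8: C(11,8)·!3 = 165·2 = 330
  i=9: C(11,9)·!2 = 55·1 = 55
  i=10: C(11,10)·!1 = 11·0 = 0
  i=11: C(11,11)·!0 = 1·1 = 1
Total = 10547659.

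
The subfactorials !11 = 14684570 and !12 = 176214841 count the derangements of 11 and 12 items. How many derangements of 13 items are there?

!13 = (13-1)·(!12 + !11) = 12·(176214841 + 14684570) = 12·190899411 = 2290792932.

2290792932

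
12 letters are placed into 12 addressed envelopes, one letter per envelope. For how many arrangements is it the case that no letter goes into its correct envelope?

176214841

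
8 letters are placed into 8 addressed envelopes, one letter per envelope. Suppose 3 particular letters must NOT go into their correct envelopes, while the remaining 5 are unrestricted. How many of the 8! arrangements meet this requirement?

Inclusion-exclusion on the 3 forbidden self-matches:
Σ_{j=0}^{3} (-1)^j C(3,j)(8-j)!
= C(3,0)·8! - C(3,1)·7! + C(3,2)·6! - C(3,3)·5!
= 40320 - 15120 + 2160 - 120
= 27240

27240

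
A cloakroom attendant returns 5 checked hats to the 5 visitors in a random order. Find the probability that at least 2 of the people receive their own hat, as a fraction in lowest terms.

31/120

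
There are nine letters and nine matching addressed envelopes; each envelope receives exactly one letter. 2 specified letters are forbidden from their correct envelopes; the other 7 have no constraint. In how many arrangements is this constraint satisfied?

287280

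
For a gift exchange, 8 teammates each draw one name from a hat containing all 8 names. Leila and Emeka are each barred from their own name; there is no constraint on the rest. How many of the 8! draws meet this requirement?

30960

Let A_j be the event that the j-th constrained one is fixed. By inclusion-exclusion over the 2 events:
Σ_{j=0}^{2} (-1)^j C(2,j)(8-j)!
= C(2,0)·8! - C(2,1)·7! + C(2,2)·6!
= 40320 - 10080 + 720
= 30960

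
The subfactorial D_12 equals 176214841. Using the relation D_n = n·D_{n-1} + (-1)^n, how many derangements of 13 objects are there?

2290792932

D_13 = 13·176214841 - 1 = 2290792932.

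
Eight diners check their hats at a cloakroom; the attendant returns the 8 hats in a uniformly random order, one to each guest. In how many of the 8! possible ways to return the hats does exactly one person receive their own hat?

14832

Pick the single fixed position: C(8,1) = 8 ways.
The remaining 7 must be deranged: !7 = 1854.
Total: 8 × 1854 = 14832.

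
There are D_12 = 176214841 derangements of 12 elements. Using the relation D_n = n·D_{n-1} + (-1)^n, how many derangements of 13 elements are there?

2290792932

D_13 = 13·176214841 - 1 = 2290792932.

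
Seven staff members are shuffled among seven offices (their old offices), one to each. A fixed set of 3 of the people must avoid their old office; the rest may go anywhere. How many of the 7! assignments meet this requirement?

3216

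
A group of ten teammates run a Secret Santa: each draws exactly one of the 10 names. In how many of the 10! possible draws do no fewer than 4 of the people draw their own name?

Sum C(10,i)·!(10-i) for i = 4..10:
  i=4: C(10,4)·!6 = 210·265 = 55650
  i=5: C(10,5)·!5 = 252·44 = 11088
  i=6: C(10,6)·!4 = 210·9 = 1890
  i=7: C(10,7)·!3 = 120·2 = 240
  i=8: C(10,8)·!2 = 45·1 = 45
  i=9: C(10,9)·!1 = 10·0 = 0
  i=10: C(10,10)·!0 = 1·1 = 1
Total = 68914.

68914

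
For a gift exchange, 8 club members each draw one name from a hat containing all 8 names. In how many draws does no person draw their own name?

The number of derangements of 8 is !8 = Σ_{k=0}^{8} (-1)^k·8!/k!
= 8! - 8!/1! + 8!/2! - 8!/3! + 8!/4! - 8!/5! + 8!/6! - 8!/7! + 8!/8!
= 40320 - 40320 + 20160 - 6720 + 1680 - 336 + 56 - 8 + 1
= 14833

14833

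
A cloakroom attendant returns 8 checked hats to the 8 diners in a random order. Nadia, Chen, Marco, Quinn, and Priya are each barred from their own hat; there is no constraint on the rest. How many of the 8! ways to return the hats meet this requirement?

Inclusion-exclusion on the 5 forbidden self-matches:
Σ_{j=0}^{5} (-1)^j C(5,j)(8-j)!
= C(5,0)·8! - C(5,1)·7! + C(5,2)·6! - C(5,3)·5! + C(5,4)·4! - C(5,5)·3!
= 40320 - 25200 + 7200 - 1200 + 120 - 6
= 21234

21234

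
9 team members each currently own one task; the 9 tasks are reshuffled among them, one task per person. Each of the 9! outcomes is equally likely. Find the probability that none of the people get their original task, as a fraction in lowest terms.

16687/45360

Favorable outcomes: !9 = 133496.
Total outcomes: 9! = 362880.
Probability = 133496/362880 = 16687/45360.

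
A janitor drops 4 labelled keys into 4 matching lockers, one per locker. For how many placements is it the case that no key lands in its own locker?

9

!4 = 4! · Σ_{k=0}^{4} (-1)^k/k!
= 4! - 4!/1! + 4!/2! - 4!/3! + 4!/4!
= 24 - 24 + 12 - 4 + 1
= 9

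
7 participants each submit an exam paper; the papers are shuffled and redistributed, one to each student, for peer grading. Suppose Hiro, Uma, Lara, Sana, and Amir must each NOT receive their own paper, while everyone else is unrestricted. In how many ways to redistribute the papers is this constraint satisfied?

2428

Inclusion-exclusion on the 5 forbidden self-matches:
Σ_{j=0}^{5} (-1)^j C(5,j)(7-j)!
= C(5,0)·7! - C(5,1)·6! + C(5,2)·5! - C(5,3)·4! + C(5,4)·3! - C(5,5)·2!
= 5040 - 3600 + 1200 - 240 + 30 - 2
= 2428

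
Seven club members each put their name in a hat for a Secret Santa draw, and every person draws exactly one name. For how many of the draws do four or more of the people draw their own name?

92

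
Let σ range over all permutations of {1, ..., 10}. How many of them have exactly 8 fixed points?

45

Choose which 8 of the 10 are fixed: C(10,8) = 45.
The remaining 2 must be deranged: !2 = 1.
Total: 45 × 1 = 45.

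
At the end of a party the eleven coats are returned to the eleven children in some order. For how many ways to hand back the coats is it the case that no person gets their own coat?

!11 is the nearest integer to 11!/e.
11! = 39916800, and 39916800/e ≈ 14684570.08, so !11 = 14684570.

14684570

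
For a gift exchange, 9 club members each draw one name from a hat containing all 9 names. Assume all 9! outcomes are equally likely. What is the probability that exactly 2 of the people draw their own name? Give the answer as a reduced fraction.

103/560

Favorable outcomes: C(9,2)·!7 = 36·1854 = 66744.
Total outcomes: 9! = 362880.
Probability = 66744/362880 = 103/560.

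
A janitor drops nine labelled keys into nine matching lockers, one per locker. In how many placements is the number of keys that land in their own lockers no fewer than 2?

Sum C(9,i)·!(9-i) for i = 2..9:
  i=2: C(9,2)·!7 = 36·1854 = 66744
  i=3: C(9,3)·!6 = 84·265 = 22260
  i=4: C(9,4)·!5 = 126·44 = 5544
  i=5: C(9,5)·!4 = 126·9 = 1134
  i=6: C(9,6)·!3 = 84·2 = 168
  i=7: C(9,7)·!2 = 36·1 = 36
  i=8: C(9,8)·!1 = 9·0 = 0
  i=9: C(9,9)·!0 = 1·1 = 1
Total = 95887.

95887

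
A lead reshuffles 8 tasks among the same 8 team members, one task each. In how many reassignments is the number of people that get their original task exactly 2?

7420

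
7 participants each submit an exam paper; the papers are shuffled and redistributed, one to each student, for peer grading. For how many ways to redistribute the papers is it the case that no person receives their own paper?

1854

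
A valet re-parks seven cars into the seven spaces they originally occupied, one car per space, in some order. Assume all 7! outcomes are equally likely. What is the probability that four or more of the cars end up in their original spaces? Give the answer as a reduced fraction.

Favorable outcomes: Σ_{i≥4} C(7,i)·!(7-i) = 35·2 + 21·1 + 7·0 + 1·1 = 92.
Total outcomes: 7! = 5040.
Probability = 92/5040 = 23/1260.

23/1260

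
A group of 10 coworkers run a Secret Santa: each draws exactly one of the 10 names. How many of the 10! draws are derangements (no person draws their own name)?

1334961

By inclusion-exclusion, !10 = Σ (-1)^k · 10!/k! for k=0..10
= 10! - 10!/1! + 10!/2! - 10!/3! + 10!/4! - 10!/5! + 10!/6! - 10!/7! + 10!/8! - 10!/9! + 10!/10!
= 3628800 - 3628800 + 1814400 - 604800 + 151200 - 30240 + 5040 - 720 + 90 - 10 + 1
= 1334961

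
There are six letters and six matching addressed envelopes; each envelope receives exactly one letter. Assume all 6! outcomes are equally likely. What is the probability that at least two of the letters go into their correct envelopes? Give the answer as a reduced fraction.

191/720

Favorable outcomes: Σ_{i≥2} C(6,i)·!(6-i) = 15·9 + 20·2 + 15·1 + 6·0 + 1·1 = 191.
Total outcomes: 6! = 720.
Probability = 191/720 = 191/720.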